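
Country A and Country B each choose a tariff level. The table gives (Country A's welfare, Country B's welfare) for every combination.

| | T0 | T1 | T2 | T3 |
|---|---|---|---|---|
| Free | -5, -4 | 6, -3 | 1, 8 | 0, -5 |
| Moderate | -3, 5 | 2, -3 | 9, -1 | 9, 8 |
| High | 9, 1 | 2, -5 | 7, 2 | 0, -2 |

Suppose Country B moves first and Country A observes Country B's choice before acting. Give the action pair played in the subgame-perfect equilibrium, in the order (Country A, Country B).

(Moderate, T3)

Backward induction with Country B moving first.
- T0 → Country A plays High (best of -5, -3, 9); Country B gets 1.
- T1 → Country A plays Free (best of 6, 2, 2); Country B gets -3.
- T2 → Country A plays Moderate (best of 1, 9, 7); Country B gets -1.
- T3 → Country A plays Moderate (best of 0, 9, 0); Country B gets 8.
Country B's induced payoffs are 1, -3, -1, 8, so Country B commits to T3. Subgame-perfect outcome: (Moderate, T3) with payoffs (9, 8).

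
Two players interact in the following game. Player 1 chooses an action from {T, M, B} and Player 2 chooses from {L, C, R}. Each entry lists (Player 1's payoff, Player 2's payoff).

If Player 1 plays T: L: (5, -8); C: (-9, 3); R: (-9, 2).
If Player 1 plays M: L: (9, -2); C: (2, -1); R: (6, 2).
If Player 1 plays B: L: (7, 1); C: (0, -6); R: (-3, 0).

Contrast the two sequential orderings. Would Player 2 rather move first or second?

first

If Player 1 leads: Player 2's best replies are T→C, M→R, B→L; Player 1's induced payoffs -9, 6, 7; outcome (B, L), payoffs (7, 1).
If Player 2 leads: Player 1's best replies are L→M, C→M, R→M; Player 2's induced payoffs -2, -1, 2; outcome (M, R), payoffs (6, 2).
Player 2 gets 2 moving first and 1 moving second, so Player 2 prefers to move first.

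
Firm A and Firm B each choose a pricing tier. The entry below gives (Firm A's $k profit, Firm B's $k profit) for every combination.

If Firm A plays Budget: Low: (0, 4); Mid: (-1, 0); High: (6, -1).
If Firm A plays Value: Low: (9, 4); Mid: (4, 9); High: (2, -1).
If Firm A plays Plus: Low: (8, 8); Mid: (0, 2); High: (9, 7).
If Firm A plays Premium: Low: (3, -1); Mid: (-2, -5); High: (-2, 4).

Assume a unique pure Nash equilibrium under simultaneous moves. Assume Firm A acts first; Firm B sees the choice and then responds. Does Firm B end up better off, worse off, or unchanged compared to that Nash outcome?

worse off

Firm B best-responds to each possible Firm A move:
- Budget → Firm B plays Low (best of 4, 0, -1); Firm A gets 0.
- Value → Firm B plays Mid (best of 4, 9, -1); Firm A gets 4.
- Plus → Firm B plays Low (best of 8, 2, 7); Firm A gets 8.
- Premium → Firm B plays High (best of -1, -5, 4); Firm A gets -2.
Maximizing over 0, 4, 8, -2, Firm A chooses Plus. Subgame-perfect outcome: (Plus, Low) with payoffs (8, 8).
Under simultaneous play:
Firm A's best replies: Low→Value; Mid→Value; High→Plus.
Firm B's best replies: Budget→Low; Value→Mid; Plus→Low; Premium→High.
The unique mutual best reply is (Value, Mid), giving (4, 9).
Firm B earns 8 sequentially versus 9 at the Nash outcome: worse off.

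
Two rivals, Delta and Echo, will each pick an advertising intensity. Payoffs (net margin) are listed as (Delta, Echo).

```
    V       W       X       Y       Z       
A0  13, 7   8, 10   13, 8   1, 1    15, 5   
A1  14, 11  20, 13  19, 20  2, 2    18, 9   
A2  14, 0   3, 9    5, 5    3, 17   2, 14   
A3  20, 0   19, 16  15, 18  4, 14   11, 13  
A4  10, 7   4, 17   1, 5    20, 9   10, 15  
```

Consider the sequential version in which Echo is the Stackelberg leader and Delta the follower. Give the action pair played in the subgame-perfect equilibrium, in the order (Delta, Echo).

(A1, X)

Backward induction with Echo moving first.
- V → Delta plays A3 (best of 13, 14, 14, 20, 10); Echo gets 0.
- W → Delta plays A1 (best of 8, 20, 3, 19, 4); Echo gets 13.
- X → Delta plays A1 (best of 13, 19, 5, 15, 1); Echo gets 20.
- Y → Delta plays A4 (best of 1, 2, 3, 4, 20); Echo gets 9.
- Z → Delta plays A1 (best of 15, 18, 2, 11, 10); Echo gets 9.
Among 0, 13, 20, 9, 9, the best is 20 at X. Subgame-perfect outcome: (A1, X) with payoffs (19, 20).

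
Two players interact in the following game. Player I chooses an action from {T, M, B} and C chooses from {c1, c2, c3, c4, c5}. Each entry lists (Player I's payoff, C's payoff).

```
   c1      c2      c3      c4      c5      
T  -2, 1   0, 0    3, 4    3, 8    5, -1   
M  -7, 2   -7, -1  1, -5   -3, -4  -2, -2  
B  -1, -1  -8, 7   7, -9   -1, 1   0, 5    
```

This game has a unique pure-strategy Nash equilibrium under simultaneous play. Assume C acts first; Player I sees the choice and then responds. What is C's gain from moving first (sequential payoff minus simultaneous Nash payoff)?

Player I best-responds to each possible C move:
- c1: BR = B, leader payoff -1.
- c2: BR = T, leader payoff 0.
- c3: BR = B, leader payoff -9.
- c4: BR = T, leader payoff 8.
- c5: BR = T, leader payoff -1.
C's induced payoffs are -1, 0, -9, 8, -1, so C commits to c4. Subgame-perfect outcome: (T, c4) with payoffs (3, 8).
For the simultaneous game, intersect best replies.
Player I's best replies: c1→B; c2→T; c3→B; c4→T; c5→T.
C's best replies: T→c4; M→c1; B→c2.
Only (T, c4) has each player best-responding; Nash payoffs (3, 8).
C's commitment gain: 8 − 8 = 0.

0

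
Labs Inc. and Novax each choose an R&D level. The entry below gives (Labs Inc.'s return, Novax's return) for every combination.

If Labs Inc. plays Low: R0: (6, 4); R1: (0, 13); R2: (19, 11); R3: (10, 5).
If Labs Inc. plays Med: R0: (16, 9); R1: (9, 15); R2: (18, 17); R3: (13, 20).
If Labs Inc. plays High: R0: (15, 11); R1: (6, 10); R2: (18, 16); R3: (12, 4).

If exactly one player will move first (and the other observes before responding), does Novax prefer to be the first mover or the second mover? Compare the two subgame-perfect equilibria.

first

If Labs Inc. leads: Novax's best replies are Low→R1, Med→R3, High→R2; Labs Inc.'s induced payoffs 0, 13, 18; outcome (High, R2), payoffs (18, 16).
If Novax leads: Labs Inc.'s best replies are R0→Med, R1→Med, R2→Low, R3→Med; Novax's induced payoffs 9, 15, 11, 20; outcome (Med, R3), payoffs (13, 20).
Novax gets 20 moving first and 16 moving second, so Novax prefers to move first.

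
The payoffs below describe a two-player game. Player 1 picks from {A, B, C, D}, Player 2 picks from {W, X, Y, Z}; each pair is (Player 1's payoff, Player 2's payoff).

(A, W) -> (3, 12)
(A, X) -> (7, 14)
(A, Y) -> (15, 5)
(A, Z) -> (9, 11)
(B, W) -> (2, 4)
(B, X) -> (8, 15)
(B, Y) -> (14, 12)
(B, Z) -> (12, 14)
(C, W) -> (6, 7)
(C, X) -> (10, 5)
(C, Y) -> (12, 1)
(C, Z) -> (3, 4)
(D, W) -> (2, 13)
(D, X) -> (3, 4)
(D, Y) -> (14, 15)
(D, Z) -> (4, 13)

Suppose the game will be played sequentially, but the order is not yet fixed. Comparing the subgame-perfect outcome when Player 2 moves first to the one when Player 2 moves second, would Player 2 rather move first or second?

second

If Player 1 leads: Player 2's best replies are A→X, B→X, C→W, D→Y; Player 1's induced payoffs 7, 8, 6, 14; outcome (D, Y), payoffs (14, 15).
If Player 2 leads: Player 1's best replies are W→C, X→C, Y→A, Z→B; Player 2's induced payoffs 7, 5, 5, 14; outcome (B, Z), payoffs (12, 14).
Player 2 gets 14 moving first and 15 moving second, so Player 2 prefers to move second.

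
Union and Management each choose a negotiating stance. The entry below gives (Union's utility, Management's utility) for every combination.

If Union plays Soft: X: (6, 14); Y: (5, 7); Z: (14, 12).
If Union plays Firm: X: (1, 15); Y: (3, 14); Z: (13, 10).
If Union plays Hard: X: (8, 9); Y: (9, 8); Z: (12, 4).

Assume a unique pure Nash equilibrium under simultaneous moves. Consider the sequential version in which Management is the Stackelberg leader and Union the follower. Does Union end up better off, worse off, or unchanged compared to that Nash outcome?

Solve by backward induction (Management leads).
- X: Union compares 6, 1, 8 and picks Hard; Management would get 9.
- Y: Union compares 5, 3, 9 and picks Hard; Management would get 8.
- Z: Union compares 14, 13, 12 and picks Soft; Management would get 12.
Management's induced payoffs are 9, 8, 12, so Management commits to Z. Subgame-perfect outcome: (Soft, Z) with payoffs (14, 12).
For the simultaneous game, intersect best replies.
Union's best replies: X→Hard; Y→Hard; Z→Soft.
Management's best replies: Soft→X; Firm→X; Hard→X.
Only (Hard, X) has each player best-responding; Nash payoffs (8, 9).
Union earns 14 sequentially versus 8 at the Nash outcome: better off.

better off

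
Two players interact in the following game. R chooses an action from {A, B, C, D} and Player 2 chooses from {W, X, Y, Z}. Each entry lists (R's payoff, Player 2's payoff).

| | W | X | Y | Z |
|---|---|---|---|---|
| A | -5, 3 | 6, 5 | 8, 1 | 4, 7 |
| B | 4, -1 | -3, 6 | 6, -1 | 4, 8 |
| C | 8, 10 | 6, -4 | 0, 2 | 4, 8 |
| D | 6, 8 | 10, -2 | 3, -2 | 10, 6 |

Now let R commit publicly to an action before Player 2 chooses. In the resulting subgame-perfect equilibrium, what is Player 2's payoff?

Player 2 best-responds to each possible R move:
- A: BR = Z, leader payoff 4.
- B: BR = Z, leader payoff 4.
- C: BR = W, leader payoff 8.
- D: BR = W, leader payoff 6.
Maximizing over 4, 4, 8, 6, R chooses C. Subgame-perfect outcome: (C, W) with payoffs (8, 10).

10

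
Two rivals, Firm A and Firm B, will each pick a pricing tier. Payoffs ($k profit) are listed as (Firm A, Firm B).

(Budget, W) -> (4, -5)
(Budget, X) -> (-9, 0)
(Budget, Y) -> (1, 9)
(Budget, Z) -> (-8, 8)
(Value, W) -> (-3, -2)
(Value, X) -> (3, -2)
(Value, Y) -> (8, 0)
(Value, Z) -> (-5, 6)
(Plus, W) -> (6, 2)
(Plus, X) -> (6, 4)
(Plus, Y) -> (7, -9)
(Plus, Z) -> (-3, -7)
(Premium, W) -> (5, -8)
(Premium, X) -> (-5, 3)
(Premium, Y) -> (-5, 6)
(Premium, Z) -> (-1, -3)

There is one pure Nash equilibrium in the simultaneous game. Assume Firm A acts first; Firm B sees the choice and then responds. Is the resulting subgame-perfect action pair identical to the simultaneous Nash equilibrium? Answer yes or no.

yes

Work backward from Firm B's decision.
- Budget: BR = Y, leader payoff 1.
- Value: BR = Z, leader payoff -5.
- Plus: BR = X, leader payoff 6.
- Premium: BR = Y, leader payoff -5.
Maximizing over 1, -5, 6, -5, Firm A chooses Plus. Subgame-perfect outcome: (Plus, X) with payoffs (6, 4).
For the simultaneous game, intersect best replies.
Firm A's best replies: W→Plus; X→Plus; Y→Value; Z→Premium.
Firm B's best replies: Budget→Y; Value→Z; Plus→X; Premium→Y.
Only (Plus, X) has each player best-responding; Nash payoffs (6, 4).
Sequential outcome (Plus, X) coincides with the Nash profile (Plus, X).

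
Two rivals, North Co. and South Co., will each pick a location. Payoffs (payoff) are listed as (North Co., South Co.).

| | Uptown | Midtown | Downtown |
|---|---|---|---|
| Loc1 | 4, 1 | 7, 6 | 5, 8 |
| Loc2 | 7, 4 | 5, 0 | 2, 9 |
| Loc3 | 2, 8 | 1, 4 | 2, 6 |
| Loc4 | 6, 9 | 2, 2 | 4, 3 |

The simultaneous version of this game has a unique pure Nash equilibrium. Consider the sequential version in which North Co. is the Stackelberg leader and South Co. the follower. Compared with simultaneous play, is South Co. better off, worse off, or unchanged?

better off

Solve by backward induction (North Co. leads).
- Loc1 → South Co. plays Downtown (best of 1, 6, 8); North Co. gets 5.
- Loc2 → South Co. plays Downtown (best of 4, 0, 9); North Co. gets 2.
- Loc3 → South Co. plays Uptown (best of 8, 4, 6); North Co. gets 2.
- Loc4 → South Co. plays Uptown (best of 9, 2, 3); North Co. gets 6.
Among 5, 2, 2, 6, the best is 6 at Loc4. Subgame-perfect outcome: (Loc4, Uptown) with payoffs (6, 9).
Now find the simultaneous Nash equilibrium.
North Co.'s best replies: Uptown→Loc2; Midtown→Loc1; Downtown→Loc1.
South Co.'s best replies: Loc1→Downtown; Loc2→Downtown; Loc3→Uptown; Loc4→Uptown.
The unique mutual best reply is (Loc1, Downtown), giving (5, 8).
South Co. earns 9 sequentially versus 8 at the Nash outcome: better off.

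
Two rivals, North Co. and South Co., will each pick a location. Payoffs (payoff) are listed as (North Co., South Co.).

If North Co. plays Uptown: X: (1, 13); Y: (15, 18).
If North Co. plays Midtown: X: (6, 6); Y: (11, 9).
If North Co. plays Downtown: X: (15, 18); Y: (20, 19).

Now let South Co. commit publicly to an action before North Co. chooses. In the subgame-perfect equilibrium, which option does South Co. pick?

Y

North Co. best-responds to each possible South Co. move:
- X: North Co. compares 1, 6, 15 and picks Downtown; South Co. would get 18.
- Y: North Co. compares 15, 11, 20 and picks Downtown; South Co. would get 19.
South Co.'s induced payoffs are 18, 19, so South Co. commits to Y. Subgame-perfect outcome: (Downtown, Y) with payoffs (20, 19).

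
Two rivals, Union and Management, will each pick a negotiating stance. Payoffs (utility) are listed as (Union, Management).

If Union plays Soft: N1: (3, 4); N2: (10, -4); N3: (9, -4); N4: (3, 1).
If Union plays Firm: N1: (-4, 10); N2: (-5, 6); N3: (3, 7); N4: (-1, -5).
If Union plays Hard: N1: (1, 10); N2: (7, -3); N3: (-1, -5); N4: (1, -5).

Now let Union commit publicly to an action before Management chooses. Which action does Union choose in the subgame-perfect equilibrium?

Management best-responds to each possible Union move:
- Soft: Management compares 4, -4, -4, 1 and picks N1; Union would get 3.
- Firm: Management compares 10, 6, 7, -5 and picks N1; Union would get -4.
- Hard: Management compares 10, -3, -5, -5 and picks N1; Union would get 1.
Among 3, -4, 1, the best is 3 at Soft. Subgame-perfect outcome: (Soft, N1) with payoffs (3, 4).

Soft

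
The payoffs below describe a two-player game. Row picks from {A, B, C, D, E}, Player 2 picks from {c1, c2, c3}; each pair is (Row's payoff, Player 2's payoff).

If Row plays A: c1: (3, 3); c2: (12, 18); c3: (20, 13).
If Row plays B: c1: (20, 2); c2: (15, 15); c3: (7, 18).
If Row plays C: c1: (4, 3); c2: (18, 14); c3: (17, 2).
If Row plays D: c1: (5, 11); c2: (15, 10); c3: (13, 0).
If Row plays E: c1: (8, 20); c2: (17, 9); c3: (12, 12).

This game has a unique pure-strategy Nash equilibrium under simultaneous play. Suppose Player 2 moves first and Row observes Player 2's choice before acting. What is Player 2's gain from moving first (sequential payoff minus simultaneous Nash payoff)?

Solve by backward induction (Player 2 leads).
- c1: Row compares 3, 20, 4, 5, 8 and picks B; Player 2 would get 2.
- c2: Row compares 12, 15, 18, 15, 17 and picks C; Player 2 would get 14.
- c3: Row compares 20, 7, 17, 13, 12 and picks A; Player 2 would get 13.
Player 2's induced payoffs are 2, 14, 13, so Player 2 commits to c2. Subgame-perfect outcome: (C, c2) with payoffs (18, 14).
Now find the simultaneous Nash equilibrium.
Row's best replies: c1→B; c2→C; c3→A.
Player 2's best replies: A→c2; B→c3; C→c2; D→c1; E→c1.
The unique mutual best reply is (C, c2), giving (18, 14).
Player 2's commitment gain: 14 − 14 = 0.

0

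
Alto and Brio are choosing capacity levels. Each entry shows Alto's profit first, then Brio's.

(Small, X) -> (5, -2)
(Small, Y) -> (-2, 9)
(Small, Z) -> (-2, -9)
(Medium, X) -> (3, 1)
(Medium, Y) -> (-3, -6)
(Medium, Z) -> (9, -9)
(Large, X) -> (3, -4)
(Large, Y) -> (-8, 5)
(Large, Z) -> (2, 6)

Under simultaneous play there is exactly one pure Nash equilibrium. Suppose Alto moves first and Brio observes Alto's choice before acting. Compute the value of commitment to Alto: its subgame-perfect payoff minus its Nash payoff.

5

Solve by backward induction (Alto leads).
- Small: BR = Y, leader payoff -2.
- Medium: BR = X, leader payoff 3.
- Large: BR = Z, leader payoff 2.
Maximizing over -2, 3, 2, Alto chooses Medium. Subgame-perfect outcome: (Medium, X) with payoffs (3, 1).
For the simultaneous game, intersect best replies.
Alto's best replies: X→Small; Y→Small; Z→Medium.
Brio's best replies: Small→Y; Medium→X; Large→Z.
The unique mutual best reply is (Small, Y), giving (-2, 9).
Alto's commitment gain: 3 − -2 = 5.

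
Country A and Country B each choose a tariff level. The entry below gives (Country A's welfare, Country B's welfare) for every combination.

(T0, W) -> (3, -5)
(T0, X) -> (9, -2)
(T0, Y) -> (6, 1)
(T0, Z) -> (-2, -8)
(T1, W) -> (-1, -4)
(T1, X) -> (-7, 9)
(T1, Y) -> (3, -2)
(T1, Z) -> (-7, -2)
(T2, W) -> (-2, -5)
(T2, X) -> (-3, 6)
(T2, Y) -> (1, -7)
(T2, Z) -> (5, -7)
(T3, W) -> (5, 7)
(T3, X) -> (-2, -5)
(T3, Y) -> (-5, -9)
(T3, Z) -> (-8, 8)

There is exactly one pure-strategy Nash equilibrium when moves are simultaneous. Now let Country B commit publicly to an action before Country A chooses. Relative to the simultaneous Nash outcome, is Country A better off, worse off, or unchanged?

Country A best-responds to each possible Country B move:
- W: Country A compares 3, -1, -2, 5 and picks T3; Country B would get 7.
- X: Country A compares 9, -7, -3, -2 and picks T0; Country B would get -2.
- Y: Country A compares 6, 3, 1, -5 and picks T0; Country B would get 1.
- Z: Country A compares -2, -7, 5, -8 and picks T2; Country B would get -7.
Maximizing over 7, -2, 1, -7, Country B chooses W. Subgame-perfect outcome: (T3, W) with payoffs (5, 7).
Now find the simultaneous Nash equilibrium.
Country A's best replies: W→T3; X→T0; Y→T0; Z→T2.
Country B's best replies: T0→Y; T1→X; T2→X; T3→Z.
Only (T0, Y) has each player best-responding; Nash payoffs (6, 1).
Country A earns 5 sequentially versus 6 at the Nash outcome: worse off.

worse off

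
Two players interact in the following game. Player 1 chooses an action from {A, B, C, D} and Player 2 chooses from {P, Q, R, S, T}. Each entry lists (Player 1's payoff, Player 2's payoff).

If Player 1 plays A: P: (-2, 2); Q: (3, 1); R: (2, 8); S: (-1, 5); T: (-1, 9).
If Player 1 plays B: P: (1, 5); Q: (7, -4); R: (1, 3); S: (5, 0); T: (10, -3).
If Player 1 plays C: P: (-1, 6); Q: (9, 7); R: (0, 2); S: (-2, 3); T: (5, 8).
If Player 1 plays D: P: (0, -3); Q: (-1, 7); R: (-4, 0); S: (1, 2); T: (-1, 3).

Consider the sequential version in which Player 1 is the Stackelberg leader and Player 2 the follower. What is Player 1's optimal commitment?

C

Backward induction with Player 1 moving first.
- A: BR = T, leader payoff -1.
- B: BR = P, leader payoff 1.
- C: BR = T, leader payoff 5.
- D: BR = Q, leader payoff -1.
Maximizing over -1, 1, 5, -1, Player 1 chooses C. Subgame-perfect outcome: (C, T) with payoffs (5, 8).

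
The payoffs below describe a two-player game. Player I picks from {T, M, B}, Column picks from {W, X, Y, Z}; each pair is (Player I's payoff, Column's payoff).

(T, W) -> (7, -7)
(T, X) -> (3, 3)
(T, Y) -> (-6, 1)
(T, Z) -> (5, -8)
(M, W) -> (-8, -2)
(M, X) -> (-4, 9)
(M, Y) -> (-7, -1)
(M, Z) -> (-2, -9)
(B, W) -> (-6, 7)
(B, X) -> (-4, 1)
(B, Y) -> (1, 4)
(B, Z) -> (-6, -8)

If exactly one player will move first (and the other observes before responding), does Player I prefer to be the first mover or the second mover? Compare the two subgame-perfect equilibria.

If Player I leads: Column's best replies are T→X, M→X, B→W; Player I's induced payoffs 3, -4, -6; outcome (T, X), payoffs (3, 3).
If Column leads: Player I's best replies are W→T, X→T, Y→B, Z→T; Column's induced payoffs -7, 3, 4, -8; outcome (B, Y), payoffs (1, 4).
Player I gets 3 moving first and 1 moving second, so Player I prefers to move first.

first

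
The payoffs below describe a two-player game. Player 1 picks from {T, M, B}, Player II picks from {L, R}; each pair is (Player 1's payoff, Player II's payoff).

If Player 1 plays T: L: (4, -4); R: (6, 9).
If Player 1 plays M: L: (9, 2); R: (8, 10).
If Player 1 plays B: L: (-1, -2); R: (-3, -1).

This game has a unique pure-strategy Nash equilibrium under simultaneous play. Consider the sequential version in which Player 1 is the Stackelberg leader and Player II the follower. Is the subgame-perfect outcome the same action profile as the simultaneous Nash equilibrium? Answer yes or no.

Player II best-responds to each possible Player 1 move:
- T → Player II plays R (best of -4, 9); Player 1 gets 6.
- M → Player II plays R (best of 2, 10); Player 1 gets 8.
- B → Player II plays R (best of -2, -1); Player 1 gets -3.
Among 6, 8, -3, the best is 8 at M. Subgame-perfect outcome: (M, R) with payoffs (8, 10).
For the simultaneous game, intersect best replies.
Player 1's best replies: L→M; R→M.
Player II's best replies: T→R; M→R; B→R.
The unique mutual best reply is (M, R), giving (8, 10).
Sequential outcome (M, R) coincides with the Nash profile (M, R).

yes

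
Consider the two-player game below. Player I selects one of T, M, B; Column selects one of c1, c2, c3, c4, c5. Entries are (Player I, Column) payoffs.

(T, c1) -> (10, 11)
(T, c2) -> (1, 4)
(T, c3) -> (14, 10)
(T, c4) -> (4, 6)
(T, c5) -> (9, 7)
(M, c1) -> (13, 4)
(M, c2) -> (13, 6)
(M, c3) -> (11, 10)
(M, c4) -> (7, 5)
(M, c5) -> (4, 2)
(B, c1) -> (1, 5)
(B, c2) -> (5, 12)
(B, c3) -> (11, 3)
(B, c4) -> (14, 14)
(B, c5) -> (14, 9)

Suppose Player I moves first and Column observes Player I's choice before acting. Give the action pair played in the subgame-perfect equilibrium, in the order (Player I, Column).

Backward induction with Player I moving first.
- T: Column compares 11, 4, 10, 6, 7 and picks c1; Player I would get 10.
- M: Column compares 4, 6, 10, 5, 2 and picks c3; Player I would get 11.
- B: Column compares 5, 12, 3, 14, 9 and picks c4; Player I would get 14.
Player I's induced payoffs are 10, 11, 14, so Player I commits to B. Subgame-perfect outcome: (B, c4) with payoffs (14, 14).

(B, c4)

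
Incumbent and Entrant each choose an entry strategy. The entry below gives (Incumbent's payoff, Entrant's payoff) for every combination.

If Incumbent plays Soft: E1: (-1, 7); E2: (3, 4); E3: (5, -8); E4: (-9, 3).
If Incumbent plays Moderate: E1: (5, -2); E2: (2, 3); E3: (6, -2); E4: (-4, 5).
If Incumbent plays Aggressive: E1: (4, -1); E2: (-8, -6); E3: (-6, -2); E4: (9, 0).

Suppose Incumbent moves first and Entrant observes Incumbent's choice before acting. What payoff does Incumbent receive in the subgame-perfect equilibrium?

9

Entrant best-responds to each possible Incumbent move:
- Soft → Entrant plays E1 (best of 7, 4, -8, 3); Incumbent gets -1.
- Moderate → Entrant plays E4 (best of -2, 3, -2, 5); Incumbent gets -4.
- Aggressive → Entrant plays E4 (best of -1, -6, -2, 0); Incumbent gets 9.
Incumbent's induced payoffs are -1, -4, 9, so Incumbent commits to Aggressive. Subgame-perfect outcome: (Aggressive, E4) with payoffs (9, 0).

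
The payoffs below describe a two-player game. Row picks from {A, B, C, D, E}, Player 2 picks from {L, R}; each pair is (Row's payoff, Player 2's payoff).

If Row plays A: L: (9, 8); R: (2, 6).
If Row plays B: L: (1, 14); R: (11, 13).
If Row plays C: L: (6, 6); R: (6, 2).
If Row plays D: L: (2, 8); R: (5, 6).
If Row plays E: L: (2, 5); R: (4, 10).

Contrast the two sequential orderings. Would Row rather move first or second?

second

If Row leads: Player 2's best replies are A→L, B→L, C→L, D→L, E→R; Row's induced payoffs 9, 1, 6, 2, 4; outcome (A, L), payoffs (9, 8).
If Player 2 leads: Row's best replies are L→A, R→B; Player 2's induced payoffs 8, 13; outcome (B, R), payoffs (11, 13).
Row gets 9 moving first and 11 moving second, so Row prefers to move second.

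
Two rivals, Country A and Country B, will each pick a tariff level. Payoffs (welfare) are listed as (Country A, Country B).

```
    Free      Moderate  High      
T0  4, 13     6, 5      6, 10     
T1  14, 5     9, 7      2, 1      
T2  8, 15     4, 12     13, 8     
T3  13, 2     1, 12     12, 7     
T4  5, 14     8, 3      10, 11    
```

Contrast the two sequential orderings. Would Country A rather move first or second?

second

If Country A leads: Country B's best replies are T0→Free, T1→Moderate, T2→Free, T3→Moderate, T4→Free; Country A's induced payoffs 4, 9, 8, 1, 5; outcome (T1, Moderate), payoffs (9, 7).
If Country B leads: Country A's best replies are Free→T1, Moderate→T1, High→T2; Country B's induced payoffs 5, 7, 8; outcome (T2, High), payoffs (13, 8).
Country A gets 9 moving first and 13 moving second, so Country A prefers to move second.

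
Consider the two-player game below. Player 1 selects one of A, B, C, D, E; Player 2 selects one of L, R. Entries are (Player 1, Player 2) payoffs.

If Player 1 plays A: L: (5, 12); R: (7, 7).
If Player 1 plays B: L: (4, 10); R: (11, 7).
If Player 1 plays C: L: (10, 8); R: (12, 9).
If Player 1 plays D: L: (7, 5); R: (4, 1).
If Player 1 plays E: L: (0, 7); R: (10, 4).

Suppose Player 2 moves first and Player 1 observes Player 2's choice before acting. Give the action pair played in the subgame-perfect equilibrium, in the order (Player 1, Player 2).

(C, R)

Work backward from Player 1's decision.
- L → Player 1 plays C (best of 5, 4, 10, 7, 0); Player 2 gets 8.
- R → Player 1 plays C (best of 7, 11, 12, 4, 10); Player 2 gets 9.
Player 2's induced payoffs are 8, 9, so Player 2 commits to R. Subgame-perfect outcome: (C, R) with payoffs (12, 9).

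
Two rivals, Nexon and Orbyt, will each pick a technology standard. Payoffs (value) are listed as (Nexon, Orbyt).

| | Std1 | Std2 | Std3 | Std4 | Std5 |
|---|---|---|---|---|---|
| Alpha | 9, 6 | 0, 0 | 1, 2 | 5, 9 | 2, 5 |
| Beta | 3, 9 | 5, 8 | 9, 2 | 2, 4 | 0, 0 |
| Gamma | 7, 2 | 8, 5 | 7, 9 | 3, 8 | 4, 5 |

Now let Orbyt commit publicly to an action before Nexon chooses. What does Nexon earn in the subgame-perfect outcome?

5

Work backward from Nexon's decision.
- Std1: BR = Alpha, leader payoff 6.
- Std2: BR = Gamma, leader payoff 5.
- Std3: BR = Beta, leader payoff 2.
- Std4: BR = Alpha, leader payoff 9.
- Std5: BR = Gamma, leader payoff 5.
Orbyt's induced payoffs are 6, 5, 2, 9, 5, so Orbyt commits to Std4. Subgame-perfect outcome: (Alpha, Std4) with payoffs (5, 9).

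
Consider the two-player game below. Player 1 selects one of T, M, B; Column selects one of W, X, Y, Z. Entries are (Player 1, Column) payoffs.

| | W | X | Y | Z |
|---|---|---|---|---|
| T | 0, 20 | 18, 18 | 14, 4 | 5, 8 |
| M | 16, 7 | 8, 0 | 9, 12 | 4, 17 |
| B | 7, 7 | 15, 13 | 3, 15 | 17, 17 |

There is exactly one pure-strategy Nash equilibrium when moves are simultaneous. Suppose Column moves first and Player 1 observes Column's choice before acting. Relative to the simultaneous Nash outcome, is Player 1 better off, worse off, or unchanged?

Backward induction with Column moving first.
- W → Player 1 plays M (best of 0, 16, 7); Column gets 7.
- X → Player 1 plays T (best of 18, 8, 15); Column gets 18.
- Y → Player 1 plays T (best of 14, 9, 3); Column gets 4.
- Z → Player 1 plays B (best of 5, 4, 17); Column gets 17.
Column's induced payoffs are 7, 18, 4, 17, so Column commits to X. Subgame-perfect outcome: (T, X) with payoffs (18, 18).
Under simultaneous play:
Player 1's best replies: W→M; X→T; Y→T; Z→B.
Column's best replies: T→W; M→Z; B→Z.
Only (B, Z) has each player best-responding; Nash payoffs (17, 17).
Player 1 earns 18 sequentially versus 17 at the Nash outcome: better off.

better off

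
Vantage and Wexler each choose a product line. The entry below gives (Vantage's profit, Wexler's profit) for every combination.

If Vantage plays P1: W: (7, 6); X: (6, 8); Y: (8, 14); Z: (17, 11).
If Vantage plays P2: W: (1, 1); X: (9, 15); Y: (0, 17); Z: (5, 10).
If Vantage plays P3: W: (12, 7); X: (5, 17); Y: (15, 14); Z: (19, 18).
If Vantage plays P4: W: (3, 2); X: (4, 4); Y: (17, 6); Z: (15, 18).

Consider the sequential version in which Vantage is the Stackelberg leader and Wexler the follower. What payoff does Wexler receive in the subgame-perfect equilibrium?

18

Wexler best-responds to each possible Vantage move:
- P1: Wexler compares 6, 8, 14, 11 and picks Y; Vantage would get 8.
- P2: Wexler compares 1, 15, 17, 10 and picks Y; Vantage would get 0.
- P3: Wexler compares 7, 17, 14, 18 and picks Z; Vantage would get 19.
- P4: Wexler compares 2, 4, 6, 18 and picks Z; Vantage would get 15.
Among 8, 0, 19, 15, the best is 19 at P3. Subgame-perfect outcome: (P3, Z) with payoffs (19, 18).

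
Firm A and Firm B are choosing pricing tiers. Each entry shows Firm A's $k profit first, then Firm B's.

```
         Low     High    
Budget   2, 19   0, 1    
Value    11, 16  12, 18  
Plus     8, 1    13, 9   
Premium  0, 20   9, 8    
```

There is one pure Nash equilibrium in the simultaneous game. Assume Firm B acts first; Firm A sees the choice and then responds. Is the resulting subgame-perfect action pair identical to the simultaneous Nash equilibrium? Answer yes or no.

Work backward from Firm A's decision.
- Low: Firm A compares 2, 11, 8, 0 and picks Value; Firm B would get 16.
- High: Firm A compares 0, 12, 13, 9 and picks Plus; Firm B would get 9.
Maximizing over 16, 9, Firm B chooses Low. Subgame-perfect outcome: (Value, Low) with payoffs (11, 16).
Now find the simultaneous Nash equilibrium.
Firm A's best replies: Low→Value; High→Plus.
Firm B's best replies: Budget→Low; Value→High; Plus→High; Premium→Low.
Only (Plus, High) has each player best-responding; Nash payoffs (13, 9).
Sequential outcome (Value, Low) differs from the Nash profile (Plus, High).

no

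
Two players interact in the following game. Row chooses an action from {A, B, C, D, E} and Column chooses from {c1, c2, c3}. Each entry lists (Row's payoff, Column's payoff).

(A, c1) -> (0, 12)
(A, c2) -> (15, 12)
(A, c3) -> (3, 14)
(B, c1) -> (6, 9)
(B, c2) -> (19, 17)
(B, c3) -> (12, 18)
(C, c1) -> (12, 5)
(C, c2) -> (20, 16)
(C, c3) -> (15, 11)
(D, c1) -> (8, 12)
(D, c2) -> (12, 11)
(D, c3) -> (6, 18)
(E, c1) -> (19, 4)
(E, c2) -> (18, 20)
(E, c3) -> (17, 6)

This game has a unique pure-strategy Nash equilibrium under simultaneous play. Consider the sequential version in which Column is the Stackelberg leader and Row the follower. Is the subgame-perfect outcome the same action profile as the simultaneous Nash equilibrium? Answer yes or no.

Solve by backward induction (Column leads).
- c1: Row compares 0, 6, 12, 8, 19 and picks E; Column would get 4.
- c2: Row compares 15, 19, 20, 12, 18 and picks C; Column would get 16.
- c3: Row compares 3, 12, 15, 6, 17 and picks E; Column would get 6.
Maximizing over 4, 16, 6, Column chooses c2. Subgame-perfect outcome: (C, c2) with payoffs (20, 16).
Now find the simultaneous Nash equilibrium.
Row's best replies: c1→E; c2→C; c3→E.
Column's best replies: A→c3; B→c3; C→c2; D→c3; E→c2.
The unique mutual best reply is (C, c2), giving (20, 16).
Sequential outcome (C, c2) coincides with the Nash profile (C, c2).

yes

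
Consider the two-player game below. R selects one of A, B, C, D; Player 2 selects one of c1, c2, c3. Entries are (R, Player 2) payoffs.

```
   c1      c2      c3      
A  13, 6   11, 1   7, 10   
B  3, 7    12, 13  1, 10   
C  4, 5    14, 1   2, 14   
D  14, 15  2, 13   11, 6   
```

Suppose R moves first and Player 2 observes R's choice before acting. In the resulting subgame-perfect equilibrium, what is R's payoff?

Solve by backward induction (R leads).
- A → Player 2 plays c3 (best of 6, 1, 10); R gets 7.
- B → Player 2 plays c2 (best of 7, 13, 10); R gets 12.
- C → Player 2 plays c3 (best of 5, 1, 14); R gets 2.
- D → Player 2 plays c1 (best of 15, 13, 6); R gets 14.
R's induced payoffs are 7, 12, 2, 14, so R commits to D. Subgame-perfect outcome: (D, c1) with payoffs (14, 15).

14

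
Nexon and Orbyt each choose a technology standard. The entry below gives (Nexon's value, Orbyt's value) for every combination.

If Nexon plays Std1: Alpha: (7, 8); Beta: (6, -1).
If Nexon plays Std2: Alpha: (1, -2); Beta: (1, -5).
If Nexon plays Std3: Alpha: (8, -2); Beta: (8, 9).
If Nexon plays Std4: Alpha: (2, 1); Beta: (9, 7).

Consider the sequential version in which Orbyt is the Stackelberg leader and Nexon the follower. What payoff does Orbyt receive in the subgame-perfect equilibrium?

7

Backward induction with Orbyt moving first.
- Alpha: Nexon compares 7, 1, 8, 2 and picks Std3; Orbyt would get -2.
- Beta: Nexon compares 6, 1, 8, 9 and picks Std4; Orbyt would get 7.
Maximizing over -2, 7, Orbyt chooses Beta. Subgame-perfect outcome: (Std4, Beta) with payoffs (9, 7).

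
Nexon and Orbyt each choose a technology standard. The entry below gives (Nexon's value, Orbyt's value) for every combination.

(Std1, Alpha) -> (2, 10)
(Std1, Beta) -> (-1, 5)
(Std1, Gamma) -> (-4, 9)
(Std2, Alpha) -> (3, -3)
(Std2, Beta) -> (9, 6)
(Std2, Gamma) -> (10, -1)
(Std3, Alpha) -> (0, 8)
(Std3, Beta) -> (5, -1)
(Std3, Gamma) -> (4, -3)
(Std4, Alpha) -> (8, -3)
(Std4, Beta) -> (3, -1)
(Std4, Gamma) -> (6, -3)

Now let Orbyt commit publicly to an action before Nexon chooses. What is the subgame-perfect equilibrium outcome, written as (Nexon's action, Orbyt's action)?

Backward induction with Orbyt moving first.
- Alpha → Nexon plays Std4 (best of 2, 3, 0, 8); Orbyt gets -3.
- Beta → Nexon plays Std2 (best of -1, 9, 5, 3); Orbyt gets 6.
- Gamma → Nexon plays Std2 (best of -4, 10, 4, 6); Orbyt gets -1.
Among -3, 6, -1, the best is 6 at Beta. Subgame-perfect outcome: (Std2, Beta) with payoffs (9, 6).

(Std2, Beta)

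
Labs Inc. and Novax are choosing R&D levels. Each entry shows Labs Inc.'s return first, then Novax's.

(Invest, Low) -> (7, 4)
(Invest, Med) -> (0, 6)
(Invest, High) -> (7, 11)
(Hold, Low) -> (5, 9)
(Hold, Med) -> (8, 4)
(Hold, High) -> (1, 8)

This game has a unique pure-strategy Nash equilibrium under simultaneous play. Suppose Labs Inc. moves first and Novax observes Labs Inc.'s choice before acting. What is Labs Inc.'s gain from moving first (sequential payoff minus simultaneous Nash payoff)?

0

Work backward from Novax's decision.
- Invest → Novax plays High (best of 4, 6, 11); Labs Inc. gets 7.
- Hold → Novax plays Low (best of 9, 4, 8); Labs Inc. gets 5.
Maximizing over 7, 5, Labs Inc. chooses Invest. Subgame-perfect outcome: (Invest, High) with payoffs (7, 11).
Under simultaneous play:
Labs Inc.'s best replies: Low→Invest; Med→Hold; High→Invest.
Novax's best replies: Invest→High; Hold→Low.
Only (Invest, High) has each player best-responding; Nash payoffs (7, 11).
Labs Inc.'s commitment gain: 7 − 7 = 0.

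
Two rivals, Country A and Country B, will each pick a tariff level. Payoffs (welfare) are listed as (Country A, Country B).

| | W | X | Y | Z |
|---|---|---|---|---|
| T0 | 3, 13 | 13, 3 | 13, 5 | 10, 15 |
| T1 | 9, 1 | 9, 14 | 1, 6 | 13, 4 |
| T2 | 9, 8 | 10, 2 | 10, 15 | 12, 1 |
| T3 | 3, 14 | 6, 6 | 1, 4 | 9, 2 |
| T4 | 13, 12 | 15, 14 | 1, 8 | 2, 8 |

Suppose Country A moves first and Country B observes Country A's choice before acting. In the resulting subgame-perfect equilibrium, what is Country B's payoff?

Work backward from Country B's decision.
- T0 → Country B plays Z (best of 13, 3, 5, 15); Country A gets 10.
- T1 → Country B plays X (best of 1, 14, 6, 4); Country A gets 9.
- T2 → Country B plays Y (best of 8, 2, 15, 1); Country A gets 10.
- T3 → Country B plays W (best of 14, 6, 4, 2); Country A gets 3.
- T4 → Country B plays X (best of 12, 14, 8, 8); Country A gets 15.
Country A's induced payoffs are 10, 9, 10, 3, 15, so Country A commits to T4. Subgame-perfect outcome: (T4, X) with payoffs (15, 14).

14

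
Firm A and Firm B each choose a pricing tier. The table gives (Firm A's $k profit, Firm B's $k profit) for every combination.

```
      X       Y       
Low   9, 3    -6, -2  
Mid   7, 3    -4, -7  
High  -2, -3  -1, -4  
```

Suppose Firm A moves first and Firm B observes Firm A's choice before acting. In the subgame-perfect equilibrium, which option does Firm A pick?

Firm B best-responds to each possible Firm A move:
- Low → Firm B plays X (best of 3, -2); Firm A gets 9.
- Mid → Firm B plays X (best of 3, -7); Firm A gets 7.
- High → Firm B plays X (best of -3, -4); Firm A gets -2.
Maximizing over 9, 7, -2, Firm A chooses Low. Subgame-perfect outcome: (Low, X) with payoffs (9, 3).

Low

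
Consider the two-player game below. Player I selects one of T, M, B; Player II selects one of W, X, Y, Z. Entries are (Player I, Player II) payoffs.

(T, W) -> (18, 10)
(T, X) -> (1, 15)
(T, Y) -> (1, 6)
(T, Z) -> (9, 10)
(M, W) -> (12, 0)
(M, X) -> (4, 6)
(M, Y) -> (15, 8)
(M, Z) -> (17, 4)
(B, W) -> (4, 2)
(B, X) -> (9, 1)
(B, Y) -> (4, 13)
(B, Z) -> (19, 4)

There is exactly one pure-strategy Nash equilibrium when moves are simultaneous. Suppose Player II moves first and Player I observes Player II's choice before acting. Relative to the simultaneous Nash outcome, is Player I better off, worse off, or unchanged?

better off

Player I best-responds to each possible Player II move:
- W: Player I compares 18, 12, 4 and picks T; Player II would get 10.
- X: Player I compares 1, 4, 9 and picks B; Player II would get 1.
- Y: Player I compares 1, 15, 4 and picks M; Player II would get 8.
- Z: Player I compares 9, 17, 19 and picks B; Player II would get 4.
Player II's induced payoffs are 10, 1, 8, 4, so Player II commits to W. Subgame-perfect outcome: (T, W) with payoffs (18, 10).
Now find the simultaneous Nash equilibrium.
Player I's best replies: W→T; X→B; Y→M; Z→B.
Player II's best replies: T→X; M→Y; B→Y.
The unique mutual best reply is (M, Y), giving (15, 8).
Player I earns 18 sequentially versus 15 at the Nash outcome: better off.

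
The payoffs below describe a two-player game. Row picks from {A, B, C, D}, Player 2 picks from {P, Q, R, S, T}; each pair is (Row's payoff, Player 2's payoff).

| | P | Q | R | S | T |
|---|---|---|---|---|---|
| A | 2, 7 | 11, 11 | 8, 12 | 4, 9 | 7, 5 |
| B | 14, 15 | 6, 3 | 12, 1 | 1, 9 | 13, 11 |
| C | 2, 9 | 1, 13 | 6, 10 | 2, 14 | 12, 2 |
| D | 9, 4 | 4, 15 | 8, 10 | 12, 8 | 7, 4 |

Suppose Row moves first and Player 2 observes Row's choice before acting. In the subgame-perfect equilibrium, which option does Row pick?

Player 2 best-responds to each possible Row move:
- A: Player 2 compares 7, 11, 12, 9, 5 and picks R; Row would get 8.
- B: Player 2 compares 15, 3, 1, 9, 11 and picks P; Row would get 14.
- C: Player 2 compares 9, 13, 10, 14, 2 and picks S; Row would get 2.
- D: Player 2 compares 4, 15, 10, 8, 4 and picks Q; Row would get 4.
Maximizing over 8, 14, 2, 4, Row chooses B. Subgame-perfect outcome: (B, P) with payoffs (14, 15).

B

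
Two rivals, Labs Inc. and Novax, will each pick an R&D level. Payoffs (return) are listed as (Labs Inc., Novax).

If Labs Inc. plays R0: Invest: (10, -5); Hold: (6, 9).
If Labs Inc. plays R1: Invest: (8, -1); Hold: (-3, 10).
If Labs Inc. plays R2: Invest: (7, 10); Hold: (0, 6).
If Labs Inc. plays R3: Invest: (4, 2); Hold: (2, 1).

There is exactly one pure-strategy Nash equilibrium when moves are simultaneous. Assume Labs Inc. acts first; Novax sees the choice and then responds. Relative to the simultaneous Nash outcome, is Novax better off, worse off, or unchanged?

better off

Work backward from Novax's decision.
- R0 → Novax plays Hold (best of -5, 9); Labs Inc. gets 6.
- R1 → Novax plays Hold (best of -1, 10); Labs Inc. gets -3.
- R2 → Novax plays Invest (best of 10, 6); Labs Inc. gets 7.
- R3 → Novax plays Invest (best of 2, 1); Labs Inc. gets 4.
Labs Inc.'s induced payoffs are 6, -3, 7, 4, so Labs Inc. commits to R2. Subgame-perfect outcome: (R2, Invest) with payoffs (7, 10).
For the simultaneous game, intersect best replies.
Labs Inc.'s best replies: Invest→R0; Hold→R0.
Novax's best replies: R0→Hold; R1→Hold; R2→Invest; R3→Invest.
Only (R0, Hold) has each player best-responding; Nash payoffs (6, 9).
Novax earns 10 sequentially versus 9 at the Nash outcome: better off.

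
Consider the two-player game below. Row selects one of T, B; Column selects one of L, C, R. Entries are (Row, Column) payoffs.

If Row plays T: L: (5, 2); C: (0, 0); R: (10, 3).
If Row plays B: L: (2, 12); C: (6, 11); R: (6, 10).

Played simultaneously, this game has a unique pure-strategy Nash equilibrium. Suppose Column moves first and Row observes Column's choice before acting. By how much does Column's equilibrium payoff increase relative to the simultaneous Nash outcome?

8

Row best-responds to each possible Column move:
- L: BR = T, leader payoff 2.
- C: BR = B, leader payoff 11.
- R: BR = T, leader payoff 3.
Column's induced payoffs are 2, 11, 3, so Column commits to C. Subgame-perfect outcome: (B, C) with payoffs (6, 11).
Under simultaneous play:
Row's best replies: L→T; C→B; R→T.
Column's best replies: T→R; B→L.
The unique mutual best reply is (T, R), giving (10, 3).
Column's commitment gain: 11 − 3 = 8.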